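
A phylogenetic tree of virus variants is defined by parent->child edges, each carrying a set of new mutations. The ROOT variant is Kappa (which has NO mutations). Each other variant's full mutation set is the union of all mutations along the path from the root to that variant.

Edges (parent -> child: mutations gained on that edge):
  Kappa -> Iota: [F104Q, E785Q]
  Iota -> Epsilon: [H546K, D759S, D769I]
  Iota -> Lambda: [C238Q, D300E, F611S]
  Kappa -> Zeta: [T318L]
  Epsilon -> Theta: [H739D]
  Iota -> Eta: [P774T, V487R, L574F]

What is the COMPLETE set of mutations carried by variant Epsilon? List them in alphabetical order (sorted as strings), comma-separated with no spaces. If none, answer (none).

Answer: D759S,D769I,E785Q,F104Q,H546K

Derivation:
At Kappa: gained [] -> total []
At Iota: gained ['F104Q', 'E785Q'] -> total ['E785Q', 'F104Q']
At Epsilon: gained ['H546K', 'D759S', 'D769I'] -> total ['D759S', 'D769I', 'E785Q', 'F104Q', 'H546K']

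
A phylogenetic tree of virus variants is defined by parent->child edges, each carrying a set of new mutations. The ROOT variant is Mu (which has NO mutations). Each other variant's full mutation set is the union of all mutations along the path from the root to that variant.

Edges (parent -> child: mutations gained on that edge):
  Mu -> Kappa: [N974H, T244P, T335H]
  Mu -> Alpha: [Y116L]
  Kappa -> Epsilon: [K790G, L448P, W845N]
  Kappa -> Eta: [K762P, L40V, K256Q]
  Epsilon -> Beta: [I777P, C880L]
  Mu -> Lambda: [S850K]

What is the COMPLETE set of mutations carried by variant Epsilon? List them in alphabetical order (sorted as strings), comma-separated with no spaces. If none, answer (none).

Answer: K790G,L448P,N974H,T244P,T335H,W845N

Derivation:
At Mu: gained [] -> total []
At Kappa: gained ['N974H', 'T244P', 'T335H'] -> total ['N974H', 'T244P', 'T335H']
At Epsilon: gained ['K790G', 'L448P', 'W845N'] -> total ['K790G', 'L448P', 'N974H', 'T244P', 'T335H', 'W845N']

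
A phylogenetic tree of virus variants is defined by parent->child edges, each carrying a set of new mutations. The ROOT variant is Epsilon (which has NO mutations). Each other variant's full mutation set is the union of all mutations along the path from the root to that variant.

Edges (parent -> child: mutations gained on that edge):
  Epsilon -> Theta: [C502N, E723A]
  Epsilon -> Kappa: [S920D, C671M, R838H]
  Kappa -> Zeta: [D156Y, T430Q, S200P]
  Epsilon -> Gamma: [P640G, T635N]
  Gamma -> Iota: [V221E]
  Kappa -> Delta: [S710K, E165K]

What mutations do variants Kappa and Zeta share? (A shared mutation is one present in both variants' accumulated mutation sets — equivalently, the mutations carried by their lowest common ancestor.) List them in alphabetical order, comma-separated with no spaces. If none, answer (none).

Answer: C671M,R838H,S920D

Derivation:
Accumulating mutations along path to Kappa:
  At Epsilon: gained [] -> total []
  At Kappa: gained ['S920D', 'C671M', 'R838H'] -> total ['C671M', 'R838H', 'S920D']
Mutations(Kappa) = ['C671M', 'R838H', 'S920D']
Accumulating mutations along path to Zeta:
  At Epsilon: gained [] -> total []
  At Kappa: gained ['S920D', 'C671M', 'R838H'] -> total ['C671M', 'R838H', 'S920D']
  At Zeta: gained ['D156Y', 'T430Q', 'S200P'] -> total ['C671M', 'D156Y', 'R838H', 'S200P', 'S920D', 'T430Q']
Mutations(Zeta) = ['C671M', 'D156Y', 'R838H', 'S200P', 'S920D', 'T430Q']
Intersection: ['C671M', 'R838H', 'S920D'] ∩ ['C671M', 'D156Y', 'R838H', 'S200P', 'S920D', 'T430Q'] = ['C671M', 'R838H', 'S920D']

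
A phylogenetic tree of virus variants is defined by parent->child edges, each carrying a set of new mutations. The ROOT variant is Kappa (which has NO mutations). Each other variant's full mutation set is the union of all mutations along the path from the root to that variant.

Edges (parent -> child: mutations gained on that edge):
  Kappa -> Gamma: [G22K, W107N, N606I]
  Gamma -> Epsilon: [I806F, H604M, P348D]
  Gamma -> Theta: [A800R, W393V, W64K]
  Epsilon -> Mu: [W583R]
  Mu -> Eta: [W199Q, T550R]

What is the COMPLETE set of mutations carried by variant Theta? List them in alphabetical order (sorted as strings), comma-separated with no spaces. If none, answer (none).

At Kappa: gained [] -> total []
At Gamma: gained ['G22K', 'W107N', 'N606I'] -> total ['G22K', 'N606I', 'W107N']
At Theta: gained ['A800R', 'W393V', 'W64K'] -> total ['A800R', 'G22K', 'N606I', 'W107N', 'W393V', 'W64K']

Answer: A800R,G22K,N606I,W107N,W393V,W64K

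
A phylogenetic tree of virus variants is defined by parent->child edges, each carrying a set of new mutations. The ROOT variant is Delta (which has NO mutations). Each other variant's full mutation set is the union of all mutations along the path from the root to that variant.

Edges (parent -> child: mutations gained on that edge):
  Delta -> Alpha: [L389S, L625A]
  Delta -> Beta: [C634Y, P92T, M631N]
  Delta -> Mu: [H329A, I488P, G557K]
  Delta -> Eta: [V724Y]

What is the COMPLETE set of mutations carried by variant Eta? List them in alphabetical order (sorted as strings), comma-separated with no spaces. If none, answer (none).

At Delta: gained [] -> total []
At Eta: gained ['V724Y'] -> total ['V724Y']

Answer: V724Y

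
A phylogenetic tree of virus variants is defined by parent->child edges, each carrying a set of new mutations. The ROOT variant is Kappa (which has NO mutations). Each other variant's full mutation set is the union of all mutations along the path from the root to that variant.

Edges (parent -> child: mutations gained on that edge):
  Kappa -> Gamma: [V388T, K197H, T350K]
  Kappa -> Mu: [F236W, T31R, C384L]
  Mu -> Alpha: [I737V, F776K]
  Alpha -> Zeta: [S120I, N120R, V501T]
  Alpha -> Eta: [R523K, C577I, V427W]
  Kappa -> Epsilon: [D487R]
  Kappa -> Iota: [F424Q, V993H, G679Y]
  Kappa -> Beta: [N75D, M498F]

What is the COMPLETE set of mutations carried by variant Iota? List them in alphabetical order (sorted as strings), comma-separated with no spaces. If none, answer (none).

Answer: F424Q,G679Y,V993H

Derivation:
At Kappa: gained [] -> total []
At Iota: gained ['F424Q', 'V993H', 'G679Y'] -> total ['F424Q', 'G679Y', 'V993H']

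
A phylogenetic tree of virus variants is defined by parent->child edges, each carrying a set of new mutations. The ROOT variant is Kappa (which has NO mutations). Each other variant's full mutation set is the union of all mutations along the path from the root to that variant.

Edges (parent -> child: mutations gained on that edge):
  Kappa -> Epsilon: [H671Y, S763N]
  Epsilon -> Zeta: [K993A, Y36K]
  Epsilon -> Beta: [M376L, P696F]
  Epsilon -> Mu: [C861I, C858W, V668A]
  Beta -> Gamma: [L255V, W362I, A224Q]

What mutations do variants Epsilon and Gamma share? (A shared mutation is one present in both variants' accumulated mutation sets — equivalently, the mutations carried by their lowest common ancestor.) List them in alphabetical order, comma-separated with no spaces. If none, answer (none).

Answer: H671Y,S763N

Derivation:
Accumulating mutations along path to Epsilon:
  At Kappa: gained [] -> total []
  At Epsilon: gained ['H671Y', 'S763N'] -> total ['H671Y', 'S763N']
Mutations(Epsilon) = ['H671Y', 'S763N']
Accumulating mutations along path to Gamma:
  At Kappa: gained [] -> total []
  At Epsilon: gained ['H671Y', 'S763N'] -> total ['H671Y', 'S763N']
  At Beta: gained ['M376L', 'P696F'] -> total ['H671Y', 'M376L', 'P696F', 'S763N']
  At Gamma: gained ['L255V', 'W362I', 'A224Q'] -> total ['A224Q', 'H671Y', 'L255V', 'M376L', 'P696F', 'S763N', 'W362I']
Mutations(Gamma) = ['A224Q', 'H671Y', 'L255V', 'M376L', 'P696F', 'S763N', 'W362I']
Intersection: ['H671Y', 'S763N'] ∩ ['A224Q', 'H671Y', 'L255V', 'M376L', 'P696F', 'S763N', 'W362I'] = ['H671Y', 'S763N']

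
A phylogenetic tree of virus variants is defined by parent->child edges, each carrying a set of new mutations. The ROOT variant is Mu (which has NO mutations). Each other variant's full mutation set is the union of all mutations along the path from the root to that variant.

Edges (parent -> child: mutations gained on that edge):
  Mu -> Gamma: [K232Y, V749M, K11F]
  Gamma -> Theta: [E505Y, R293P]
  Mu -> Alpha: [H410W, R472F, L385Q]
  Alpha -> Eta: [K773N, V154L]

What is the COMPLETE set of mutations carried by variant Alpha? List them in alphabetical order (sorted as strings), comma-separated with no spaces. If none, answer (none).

At Mu: gained [] -> total []
At Alpha: gained ['H410W', 'R472F', 'L385Q'] -> total ['H410W', 'L385Q', 'R472F']

Answer: H410W,L385Q,R472F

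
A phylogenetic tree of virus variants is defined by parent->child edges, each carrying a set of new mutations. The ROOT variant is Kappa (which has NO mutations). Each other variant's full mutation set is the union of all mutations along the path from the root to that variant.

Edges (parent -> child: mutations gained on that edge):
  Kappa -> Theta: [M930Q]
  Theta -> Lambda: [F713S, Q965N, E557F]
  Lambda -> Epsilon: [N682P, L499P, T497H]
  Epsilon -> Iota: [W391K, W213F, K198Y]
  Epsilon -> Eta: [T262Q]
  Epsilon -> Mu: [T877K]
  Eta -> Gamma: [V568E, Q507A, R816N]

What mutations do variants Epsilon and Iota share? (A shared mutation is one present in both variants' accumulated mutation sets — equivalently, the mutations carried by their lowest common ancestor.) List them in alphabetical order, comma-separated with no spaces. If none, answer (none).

Answer: E557F,F713S,L499P,M930Q,N682P,Q965N,T497H

Derivation:
Accumulating mutations along path to Epsilon:
  At Kappa: gained [] -> total []
  At Theta: gained ['M930Q'] -> total ['M930Q']
  At Lambda: gained ['F713S', 'Q965N', 'E557F'] -> total ['E557F', 'F713S', 'M930Q', 'Q965N']
  At Epsilon: gained ['N682P', 'L499P', 'T497H'] -> total ['E557F', 'F713S', 'L499P', 'M930Q', 'N682P', 'Q965N', 'T497H']
Mutations(Epsilon) = ['E557F', 'F713S', 'L499P', 'M930Q', 'N682P', 'Q965N', 'T497H']
Accumulating mutations along path to Iota:
  At Kappa: gained [] -> total []
  At Theta: gained ['M930Q'] -> total ['M930Q']
  At Lambda: gained ['F713S', 'Q965N', 'E557F'] -> total ['E557F', 'F713S', 'M930Q', 'Q965N']
  At Epsilon: gained ['N682P', 'L499P', 'T497H'] -> total ['E557F', 'F713S', 'L499P', 'M930Q', 'N682P', 'Q965N', 'T497H']
  At Iota: gained ['W391K', 'W213F', 'K198Y'] -> total ['E557F', 'F713S', 'K198Y', 'L499P', 'M930Q', 'N682P', 'Q965N', 'T497H', 'W213F', 'W391K']
Mutations(Iota) = ['E557F', 'F713S', 'K198Y', 'L499P', 'M930Q', 'N682P', 'Q965N', 'T497H', 'W213F', 'W391K']
Intersection: ['E557F', 'F713S', 'L499P', 'M930Q', 'N682P', 'Q965N', 'T497H'] ∩ ['E557F', 'F713S', 'K198Y', 'L499P', 'M930Q', 'N682P', 'Q965N', 'T497H', 'W213F', 'W391K'] = ['E557F', 'F713S', 'L499P', 'M930Q', 'N682P', 'Q965N', 'T497H']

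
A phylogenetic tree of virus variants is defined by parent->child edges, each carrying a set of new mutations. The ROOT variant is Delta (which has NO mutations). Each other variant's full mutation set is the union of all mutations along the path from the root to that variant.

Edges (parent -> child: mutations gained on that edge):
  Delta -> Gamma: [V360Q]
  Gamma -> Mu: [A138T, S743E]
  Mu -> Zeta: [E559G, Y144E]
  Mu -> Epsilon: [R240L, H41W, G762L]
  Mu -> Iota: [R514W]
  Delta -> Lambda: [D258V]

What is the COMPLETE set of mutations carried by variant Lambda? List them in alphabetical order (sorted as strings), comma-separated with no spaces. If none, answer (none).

At Delta: gained [] -> total []
At Lambda: gained ['D258V'] -> total ['D258V']

Answer: D258V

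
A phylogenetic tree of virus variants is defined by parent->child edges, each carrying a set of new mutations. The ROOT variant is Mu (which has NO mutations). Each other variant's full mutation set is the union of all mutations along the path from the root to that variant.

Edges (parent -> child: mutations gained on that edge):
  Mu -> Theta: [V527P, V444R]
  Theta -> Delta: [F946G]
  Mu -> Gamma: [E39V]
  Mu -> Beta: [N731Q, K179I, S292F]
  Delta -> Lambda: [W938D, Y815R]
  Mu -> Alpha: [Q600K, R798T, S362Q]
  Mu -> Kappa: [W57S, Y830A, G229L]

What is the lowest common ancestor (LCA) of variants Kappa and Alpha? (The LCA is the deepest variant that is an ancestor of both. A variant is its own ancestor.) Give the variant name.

Path from root to Kappa: Mu -> Kappa
  ancestors of Kappa: {Mu, Kappa}
Path from root to Alpha: Mu -> Alpha
  ancestors of Alpha: {Mu, Alpha}
Common ancestors: {Mu}
Walk up from Alpha: Alpha (not in ancestors of Kappa), Mu (in ancestors of Kappa)
Deepest common ancestor (LCA) = Mu

Answer: Mu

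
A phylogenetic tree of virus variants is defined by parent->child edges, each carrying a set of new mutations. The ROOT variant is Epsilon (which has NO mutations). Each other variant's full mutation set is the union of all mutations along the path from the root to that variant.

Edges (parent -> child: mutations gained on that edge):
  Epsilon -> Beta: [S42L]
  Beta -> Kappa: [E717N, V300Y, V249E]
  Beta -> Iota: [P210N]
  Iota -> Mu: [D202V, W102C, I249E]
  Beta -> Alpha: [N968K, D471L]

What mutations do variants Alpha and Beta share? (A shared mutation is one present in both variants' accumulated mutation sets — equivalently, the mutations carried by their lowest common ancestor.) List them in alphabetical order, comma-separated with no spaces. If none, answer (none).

Accumulating mutations along path to Alpha:
  At Epsilon: gained [] -> total []
  At Beta: gained ['S42L'] -> total ['S42L']
  At Alpha: gained ['N968K', 'D471L'] -> total ['D471L', 'N968K', 'S42L']
Mutations(Alpha) = ['D471L', 'N968K', 'S42L']
Accumulating mutations along path to Beta:
  At Epsilon: gained [] -> total []
  At Beta: gained ['S42L'] -> total ['S42L']
Mutations(Beta) = ['S42L']
Intersection: ['D471L', 'N968K', 'S42L'] ∩ ['S42L'] = ['S42L']

Answer: S42L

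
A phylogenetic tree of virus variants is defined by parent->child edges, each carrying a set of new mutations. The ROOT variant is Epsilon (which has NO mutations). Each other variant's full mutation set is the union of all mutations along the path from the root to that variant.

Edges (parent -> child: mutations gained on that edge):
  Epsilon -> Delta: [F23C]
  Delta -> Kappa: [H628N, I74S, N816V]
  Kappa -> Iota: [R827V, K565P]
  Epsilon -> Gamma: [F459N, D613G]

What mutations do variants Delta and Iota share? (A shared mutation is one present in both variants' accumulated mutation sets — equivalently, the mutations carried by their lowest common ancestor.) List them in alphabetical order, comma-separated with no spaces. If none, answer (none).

Answer: F23C

Derivation:
Accumulating mutations along path to Delta:
  At Epsilon: gained [] -> total []
  At Delta: gained ['F23C'] -> total ['F23C']
Mutations(Delta) = ['F23C']
Accumulating mutations along path to Iota:
  At Epsilon: gained [] -> total []
  At Delta: gained ['F23C'] -> total ['F23C']
  At Kappa: gained ['H628N', 'I74S', 'N816V'] -> total ['F23C', 'H628N', 'I74S', 'N816V']
  At Iota: gained ['R827V', 'K565P'] -> total ['F23C', 'H628N', 'I74S', 'K565P', 'N816V', 'R827V']
Mutations(Iota) = ['F23C', 'H628N', 'I74S', 'K565P', 'N816V', 'R827V']
Intersection: ['F23C'] ∩ ['F23C', 'H628N', 'I74S', 'K565P', 'N816V', 'R827V'] = ['F23C']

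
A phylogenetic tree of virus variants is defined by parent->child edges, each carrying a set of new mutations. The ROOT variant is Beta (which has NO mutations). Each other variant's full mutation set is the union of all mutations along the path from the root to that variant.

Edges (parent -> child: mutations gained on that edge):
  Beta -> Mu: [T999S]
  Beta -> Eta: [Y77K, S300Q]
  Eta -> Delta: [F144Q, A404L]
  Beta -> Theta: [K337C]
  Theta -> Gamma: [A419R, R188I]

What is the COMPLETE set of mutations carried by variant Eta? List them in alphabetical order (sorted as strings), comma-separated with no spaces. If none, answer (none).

Answer: S300Q,Y77K

Derivation:
At Beta: gained [] -> total []
At Eta: gained ['Y77K', 'S300Q'] -> total ['S300Q', 'Y77K']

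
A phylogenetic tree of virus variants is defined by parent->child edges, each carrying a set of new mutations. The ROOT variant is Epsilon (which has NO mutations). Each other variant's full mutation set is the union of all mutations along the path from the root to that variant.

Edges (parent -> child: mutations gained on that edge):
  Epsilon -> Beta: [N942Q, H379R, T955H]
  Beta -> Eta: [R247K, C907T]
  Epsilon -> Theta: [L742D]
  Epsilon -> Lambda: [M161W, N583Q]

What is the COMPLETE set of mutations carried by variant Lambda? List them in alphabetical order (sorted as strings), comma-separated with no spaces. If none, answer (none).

At Epsilon: gained [] -> total []
At Lambda: gained ['M161W', 'N583Q'] -> total ['M161W', 'N583Q']

Answer: M161W,N583Q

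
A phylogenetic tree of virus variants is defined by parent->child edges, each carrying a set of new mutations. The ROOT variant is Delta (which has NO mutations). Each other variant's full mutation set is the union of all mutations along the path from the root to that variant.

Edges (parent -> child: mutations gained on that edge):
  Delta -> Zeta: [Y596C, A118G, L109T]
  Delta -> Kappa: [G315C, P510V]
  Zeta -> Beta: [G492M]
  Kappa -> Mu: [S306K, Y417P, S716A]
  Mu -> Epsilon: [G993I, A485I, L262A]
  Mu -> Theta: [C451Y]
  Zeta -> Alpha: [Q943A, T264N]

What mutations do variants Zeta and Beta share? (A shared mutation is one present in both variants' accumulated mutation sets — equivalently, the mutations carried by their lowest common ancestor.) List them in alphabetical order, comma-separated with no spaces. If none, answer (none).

Accumulating mutations along path to Zeta:
  At Delta: gained [] -> total []
  At Zeta: gained ['Y596C', 'A118G', 'L109T'] -> total ['A118G', 'L109T', 'Y596C']
Mutations(Zeta) = ['A118G', 'L109T', 'Y596C']
Accumulating mutations along path to Beta:
  At Delta: gained [] -> total []
  At Zeta: gained ['Y596C', 'A118G', 'L109T'] -> total ['A118G', 'L109T', 'Y596C']
  At Beta: gained ['G492M'] -> total ['A118G', 'G492M', 'L109T', 'Y596C']
Mutations(Beta) = ['A118G', 'G492M', 'L109T', 'Y596C']
Intersection: ['A118G', 'L109T', 'Y596C'] ∩ ['A118G', 'G492M', 'L109T', 'Y596C'] = ['A118G', 'L109T', 'Y596C']

Answer: A118G,L109T,Y596C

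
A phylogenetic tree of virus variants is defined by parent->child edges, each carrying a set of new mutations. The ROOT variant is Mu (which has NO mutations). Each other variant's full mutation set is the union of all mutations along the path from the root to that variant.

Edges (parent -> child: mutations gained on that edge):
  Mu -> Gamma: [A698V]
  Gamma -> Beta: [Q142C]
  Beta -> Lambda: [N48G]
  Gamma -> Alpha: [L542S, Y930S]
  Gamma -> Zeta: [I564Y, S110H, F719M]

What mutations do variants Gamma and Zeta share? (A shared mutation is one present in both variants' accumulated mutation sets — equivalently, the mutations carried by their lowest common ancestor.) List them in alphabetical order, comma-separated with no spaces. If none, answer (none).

Accumulating mutations along path to Gamma:
  At Mu: gained [] -> total []
  At Gamma: gained ['A698V'] -> total ['A698V']
Mutations(Gamma) = ['A698V']
Accumulating mutations along path to Zeta:
  At Mu: gained [] -> total []
  At Gamma: gained ['A698V'] -> total ['A698V']
  At Zeta: gained ['I564Y', 'S110H', 'F719M'] -> total ['A698V', 'F719M', 'I564Y', 'S110H']
Mutations(Zeta) = ['A698V', 'F719M', 'I564Y', 'S110H']
Intersection: ['A698V'] ∩ ['A698V', 'F719M', 'I564Y', 'S110H'] = ['A698V']

Answer: A698V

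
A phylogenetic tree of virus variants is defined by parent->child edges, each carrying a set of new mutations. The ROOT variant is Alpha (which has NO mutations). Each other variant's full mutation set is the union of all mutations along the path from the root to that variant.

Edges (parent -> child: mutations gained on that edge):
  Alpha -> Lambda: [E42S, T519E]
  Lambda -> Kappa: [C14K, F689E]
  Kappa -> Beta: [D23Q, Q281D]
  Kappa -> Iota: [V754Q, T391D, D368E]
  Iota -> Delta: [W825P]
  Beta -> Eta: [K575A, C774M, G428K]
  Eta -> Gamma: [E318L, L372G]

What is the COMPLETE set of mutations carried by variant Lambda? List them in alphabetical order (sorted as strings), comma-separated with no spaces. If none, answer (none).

Answer: E42S,T519E

Derivation:
At Alpha: gained [] -> total []
At Lambda: gained ['E42S', 'T519E'] -> total ['E42S', 'T519E']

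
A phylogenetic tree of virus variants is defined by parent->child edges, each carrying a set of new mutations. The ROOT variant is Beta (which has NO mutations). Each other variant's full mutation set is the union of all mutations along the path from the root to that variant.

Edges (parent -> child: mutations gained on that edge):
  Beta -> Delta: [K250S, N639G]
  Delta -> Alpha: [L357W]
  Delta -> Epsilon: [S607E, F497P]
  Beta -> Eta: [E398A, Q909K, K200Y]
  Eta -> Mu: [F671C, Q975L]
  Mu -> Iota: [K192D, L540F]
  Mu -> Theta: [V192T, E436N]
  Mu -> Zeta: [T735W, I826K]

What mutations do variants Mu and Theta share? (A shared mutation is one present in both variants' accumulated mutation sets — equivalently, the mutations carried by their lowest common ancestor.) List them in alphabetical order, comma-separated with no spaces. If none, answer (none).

Answer: E398A,F671C,K200Y,Q909K,Q975L

Derivation:
Accumulating mutations along path to Mu:
  At Beta: gained [] -> total []
  At Eta: gained ['E398A', 'Q909K', 'K200Y'] -> total ['E398A', 'K200Y', 'Q909K']
  At Mu: gained ['F671C', 'Q975L'] -> total ['E398A', 'F671C', 'K200Y', 'Q909K', 'Q975L']
Mutations(Mu) = ['E398A', 'F671C', 'K200Y', 'Q909K', 'Q975L']
Accumulating mutations along path to Theta:
  At Beta: gained [] -> total []
  At Eta: gained ['E398A', 'Q909K', 'K200Y'] -> total ['E398A', 'K200Y', 'Q909K']
  At Mu: gained ['F671C', 'Q975L'] -> total ['E398A', 'F671C', 'K200Y', 'Q909K', 'Q975L']
  At Theta: gained ['V192T', 'E436N'] -> total ['E398A', 'E436N', 'F671C', 'K200Y', 'Q909K', 'Q975L', 'V192T']
Mutations(Theta) = ['E398A', 'E436N', 'F671C', 'K200Y', 'Q909K', 'Q975L', 'V192T']
Intersection: ['E398A', 'F671C', 'K200Y', 'Q909K', 'Q975L'] ∩ ['E398A', 'E436N', 'F671C', 'K200Y', 'Q909K', 'Q975L', 'V192T'] = ['E398A', 'F671C', 'K200Y', 'Q909K', 'Q975L']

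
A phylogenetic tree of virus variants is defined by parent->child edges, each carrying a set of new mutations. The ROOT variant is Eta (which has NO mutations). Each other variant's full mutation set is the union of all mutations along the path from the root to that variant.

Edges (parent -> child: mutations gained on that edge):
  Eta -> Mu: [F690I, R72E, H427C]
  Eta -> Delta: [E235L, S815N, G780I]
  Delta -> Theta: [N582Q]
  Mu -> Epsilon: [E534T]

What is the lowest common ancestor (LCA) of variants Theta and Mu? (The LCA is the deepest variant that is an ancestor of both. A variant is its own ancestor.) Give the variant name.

Answer: Eta

Derivation:
Path from root to Theta: Eta -> Delta -> Theta
  ancestors of Theta: {Eta, Delta, Theta}
Path from root to Mu: Eta -> Mu
  ancestors of Mu: {Eta, Mu}
Common ancestors: {Eta}
Walk up from Mu: Mu (not in ancestors of Theta), Eta (in ancestors of Theta)
Deepest common ancestor (LCA) = Eta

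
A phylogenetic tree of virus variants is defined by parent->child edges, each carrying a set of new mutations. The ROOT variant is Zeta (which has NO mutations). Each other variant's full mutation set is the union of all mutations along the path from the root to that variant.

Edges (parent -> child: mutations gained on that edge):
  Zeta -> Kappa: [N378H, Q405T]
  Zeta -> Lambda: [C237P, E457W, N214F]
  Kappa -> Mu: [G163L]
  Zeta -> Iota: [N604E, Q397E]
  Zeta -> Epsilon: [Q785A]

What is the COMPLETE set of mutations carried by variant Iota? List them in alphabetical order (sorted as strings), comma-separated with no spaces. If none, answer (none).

Answer: N604E,Q397E

Derivation:
At Zeta: gained [] -> total []
At Iota: gained ['N604E', 'Q397E'] -> total ['N604E', 'Q397E']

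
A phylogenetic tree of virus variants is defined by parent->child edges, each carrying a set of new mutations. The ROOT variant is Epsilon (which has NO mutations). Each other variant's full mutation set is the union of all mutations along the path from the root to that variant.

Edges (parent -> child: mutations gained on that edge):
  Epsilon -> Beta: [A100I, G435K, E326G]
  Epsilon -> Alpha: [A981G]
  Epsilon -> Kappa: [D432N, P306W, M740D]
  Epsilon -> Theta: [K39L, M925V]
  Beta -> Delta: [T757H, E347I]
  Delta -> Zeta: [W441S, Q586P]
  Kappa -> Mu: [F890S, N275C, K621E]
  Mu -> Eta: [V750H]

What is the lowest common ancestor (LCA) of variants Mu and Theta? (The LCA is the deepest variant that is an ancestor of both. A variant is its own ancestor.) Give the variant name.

Path from root to Mu: Epsilon -> Kappa -> Mu
  ancestors of Mu: {Epsilon, Kappa, Mu}
Path from root to Theta: Epsilon -> Theta
  ancestors of Theta: {Epsilon, Theta}
Common ancestors: {Epsilon}
Walk up from Theta: Theta (not in ancestors of Mu), Epsilon (in ancestors of Mu)
Deepest common ancestor (LCA) = Epsilon

Answer: Epsilon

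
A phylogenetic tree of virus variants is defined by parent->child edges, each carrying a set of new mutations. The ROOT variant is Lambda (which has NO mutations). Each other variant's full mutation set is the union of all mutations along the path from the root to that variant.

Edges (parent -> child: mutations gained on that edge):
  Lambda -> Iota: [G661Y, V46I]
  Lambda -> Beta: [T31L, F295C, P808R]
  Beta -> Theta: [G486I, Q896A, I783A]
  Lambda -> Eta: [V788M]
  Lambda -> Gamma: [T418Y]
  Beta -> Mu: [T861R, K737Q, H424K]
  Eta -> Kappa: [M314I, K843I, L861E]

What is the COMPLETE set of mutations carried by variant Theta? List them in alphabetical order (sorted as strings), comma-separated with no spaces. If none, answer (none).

At Lambda: gained [] -> total []
At Beta: gained ['T31L', 'F295C', 'P808R'] -> total ['F295C', 'P808R', 'T31L']
At Theta: gained ['G486I', 'Q896A', 'I783A'] -> total ['F295C', 'G486I', 'I783A', 'P808R', 'Q896A', 'T31L']

Answer: F295C,G486I,I783A,P808R,Q896A,T31L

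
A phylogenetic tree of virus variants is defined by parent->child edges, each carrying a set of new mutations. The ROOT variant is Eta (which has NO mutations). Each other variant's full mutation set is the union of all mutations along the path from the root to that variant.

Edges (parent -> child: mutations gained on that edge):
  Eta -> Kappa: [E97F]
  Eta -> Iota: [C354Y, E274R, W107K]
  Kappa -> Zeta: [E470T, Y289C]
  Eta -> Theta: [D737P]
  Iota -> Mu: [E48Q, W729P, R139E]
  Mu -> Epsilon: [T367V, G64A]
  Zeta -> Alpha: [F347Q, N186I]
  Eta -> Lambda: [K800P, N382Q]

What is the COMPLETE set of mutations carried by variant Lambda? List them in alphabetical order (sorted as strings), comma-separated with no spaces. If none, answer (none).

At Eta: gained [] -> total []
At Lambda: gained ['K800P', 'N382Q'] -> total ['K800P', 'N382Q']

Answer: K800P,N382Q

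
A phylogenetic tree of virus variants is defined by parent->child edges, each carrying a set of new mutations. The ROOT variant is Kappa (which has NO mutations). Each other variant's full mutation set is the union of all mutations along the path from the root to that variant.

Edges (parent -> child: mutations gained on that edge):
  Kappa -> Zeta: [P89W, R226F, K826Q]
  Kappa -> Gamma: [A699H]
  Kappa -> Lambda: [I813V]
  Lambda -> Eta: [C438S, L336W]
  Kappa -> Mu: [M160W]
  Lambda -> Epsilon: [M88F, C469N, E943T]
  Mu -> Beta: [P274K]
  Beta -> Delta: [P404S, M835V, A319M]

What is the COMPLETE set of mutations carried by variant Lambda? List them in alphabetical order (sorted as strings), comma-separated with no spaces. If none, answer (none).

At Kappa: gained [] -> total []
At Lambda: gained ['I813V'] -> total ['I813V']

Answer: I813V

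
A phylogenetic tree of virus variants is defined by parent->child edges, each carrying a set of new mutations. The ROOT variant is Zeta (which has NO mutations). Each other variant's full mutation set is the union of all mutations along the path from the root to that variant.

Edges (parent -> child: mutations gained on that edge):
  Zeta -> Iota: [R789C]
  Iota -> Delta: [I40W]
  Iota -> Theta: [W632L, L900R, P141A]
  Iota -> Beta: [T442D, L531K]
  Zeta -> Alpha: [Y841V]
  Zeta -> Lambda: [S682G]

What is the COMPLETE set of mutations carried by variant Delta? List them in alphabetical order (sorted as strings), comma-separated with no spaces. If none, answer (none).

Answer: I40W,R789C

Derivation:
At Zeta: gained [] -> total []
At Iota: gained ['R789C'] -> total ['R789C']
At Delta: gained ['I40W'] -> total ['I40W', 'R789C']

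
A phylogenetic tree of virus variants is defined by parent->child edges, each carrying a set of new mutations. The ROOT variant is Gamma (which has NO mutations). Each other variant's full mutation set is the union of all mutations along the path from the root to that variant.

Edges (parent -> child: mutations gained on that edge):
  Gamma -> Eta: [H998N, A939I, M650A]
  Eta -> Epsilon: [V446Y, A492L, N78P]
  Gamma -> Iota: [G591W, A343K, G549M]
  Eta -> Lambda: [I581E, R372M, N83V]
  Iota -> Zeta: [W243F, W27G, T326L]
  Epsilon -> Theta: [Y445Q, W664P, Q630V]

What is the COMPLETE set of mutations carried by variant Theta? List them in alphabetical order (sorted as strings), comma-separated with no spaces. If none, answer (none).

Answer: A492L,A939I,H998N,M650A,N78P,Q630V,V446Y,W664P,Y445Q

Derivation:
At Gamma: gained [] -> total []
At Eta: gained ['H998N', 'A939I', 'M650A'] -> total ['A939I', 'H998N', 'M650A']
At Epsilon: gained ['V446Y', 'A492L', 'N78P'] -> total ['A492L', 'A939I', 'H998N', 'M650A', 'N78P', 'V446Y']
At Theta: gained ['Y445Q', 'W664P', 'Q630V'] -> total ['A492L', 'A939I', 'H998N', 'M650A', 'N78P', 'Q630V', 'V446Y', 'W664P', 'Y445Q']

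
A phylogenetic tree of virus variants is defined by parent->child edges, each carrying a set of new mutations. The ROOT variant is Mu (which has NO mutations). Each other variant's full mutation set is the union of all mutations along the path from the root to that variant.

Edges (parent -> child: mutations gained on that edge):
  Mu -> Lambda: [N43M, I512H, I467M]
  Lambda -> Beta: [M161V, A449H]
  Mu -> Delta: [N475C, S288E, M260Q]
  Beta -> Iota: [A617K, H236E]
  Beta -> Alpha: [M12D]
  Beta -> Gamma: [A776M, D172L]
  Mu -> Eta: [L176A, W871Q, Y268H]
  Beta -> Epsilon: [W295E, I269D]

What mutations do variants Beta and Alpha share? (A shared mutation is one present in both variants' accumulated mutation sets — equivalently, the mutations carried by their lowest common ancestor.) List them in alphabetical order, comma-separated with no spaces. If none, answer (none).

Accumulating mutations along path to Beta:
  At Mu: gained [] -> total []
  At Lambda: gained ['N43M', 'I512H', 'I467M'] -> total ['I467M', 'I512H', 'N43M']
  At Beta: gained ['M161V', 'A449H'] -> total ['A449H', 'I467M', 'I512H', 'M161V', 'N43M']
Mutations(Beta) = ['A449H', 'I467M', 'I512H', 'M161V', 'N43M']
Accumulating mutations along path to Alpha:
  At Mu: gained [] -> total []
  At Lambda: gained ['N43M', 'I512H', 'I467M'] -> total ['I467M', 'I512H', 'N43M']
  At Beta: gained ['M161V', 'A449H'] -> total ['A449H', 'I467M', 'I512H', 'M161V', 'N43M']
  At Alpha: gained ['M12D'] -> total ['A449H', 'I467M', 'I512H', 'M12D', 'M161V', 'N43M']
Mutations(Alpha) = ['A449H', 'I467M', 'I512H', 'M12D', 'M161V', 'N43M']
Intersection: ['A449H', 'I467M', 'I512H', 'M161V', 'N43M'] ∩ ['A449H', 'I467M', 'I512H', 'M12D', 'M161V', 'N43M'] = ['A449H', 'I467M', 'I512H', 'M161V', 'N43M']

Answer: A449H,I467M,I512H,M161V,N43M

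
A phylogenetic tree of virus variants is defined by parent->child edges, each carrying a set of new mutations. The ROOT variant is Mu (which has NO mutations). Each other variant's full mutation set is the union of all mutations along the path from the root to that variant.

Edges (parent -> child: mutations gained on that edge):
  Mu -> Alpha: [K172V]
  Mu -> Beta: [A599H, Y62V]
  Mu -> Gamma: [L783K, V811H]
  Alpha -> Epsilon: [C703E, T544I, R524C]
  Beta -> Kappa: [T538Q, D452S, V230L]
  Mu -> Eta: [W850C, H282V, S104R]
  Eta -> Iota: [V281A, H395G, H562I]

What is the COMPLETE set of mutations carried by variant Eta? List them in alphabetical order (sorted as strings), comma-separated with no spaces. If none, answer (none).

Answer: H282V,S104R,W850C

Derivation:
At Mu: gained [] -> total []
At Eta: gained ['W850C', 'H282V', 'S104R'] -> total ['H282V', 'S104R', 'W850C']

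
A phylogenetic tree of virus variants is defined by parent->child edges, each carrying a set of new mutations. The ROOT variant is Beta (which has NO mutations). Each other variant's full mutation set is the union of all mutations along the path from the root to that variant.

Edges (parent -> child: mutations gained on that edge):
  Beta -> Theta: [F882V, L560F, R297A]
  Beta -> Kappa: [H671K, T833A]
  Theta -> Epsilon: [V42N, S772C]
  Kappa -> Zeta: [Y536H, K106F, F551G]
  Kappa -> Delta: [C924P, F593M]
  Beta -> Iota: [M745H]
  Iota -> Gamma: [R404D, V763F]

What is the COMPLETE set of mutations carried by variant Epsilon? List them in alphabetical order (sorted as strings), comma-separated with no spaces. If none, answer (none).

At Beta: gained [] -> total []
At Theta: gained ['F882V', 'L560F', 'R297A'] -> total ['F882V', 'L560F', 'R297A']
At Epsilon: gained ['V42N', 'S772C'] -> total ['F882V', 'L560F', 'R297A', 'S772C', 'V42N']

Answer: F882V,L560F,R297A,S772C,V42N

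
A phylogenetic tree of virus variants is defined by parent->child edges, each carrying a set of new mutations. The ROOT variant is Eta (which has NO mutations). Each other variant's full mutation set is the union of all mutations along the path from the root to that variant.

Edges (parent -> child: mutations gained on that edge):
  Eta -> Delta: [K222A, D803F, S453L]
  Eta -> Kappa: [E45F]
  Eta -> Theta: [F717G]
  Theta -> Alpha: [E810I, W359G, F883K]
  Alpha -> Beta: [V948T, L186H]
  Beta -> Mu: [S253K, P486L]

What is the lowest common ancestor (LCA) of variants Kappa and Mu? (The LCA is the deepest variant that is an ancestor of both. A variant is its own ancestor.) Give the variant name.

Answer: Eta

Derivation:
Path from root to Kappa: Eta -> Kappa
  ancestors of Kappa: {Eta, Kappa}
Path from root to Mu: Eta -> Theta -> Alpha -> Beta -> Mu
  ancestors of Mu: {Eta, Theta, Alpha, Beta, Mu}
Common ancestors: {Eta}
Walk up from Mu: Mu (not in ancestors of Kappa), Beta (not in ancestors of Kappa), Alpha (not in ancestors of Kappa), Theta (not in ancestors of Kappa), Eta (in ancestors of Kappa)
Deepest common ancestor (LCA) = Eta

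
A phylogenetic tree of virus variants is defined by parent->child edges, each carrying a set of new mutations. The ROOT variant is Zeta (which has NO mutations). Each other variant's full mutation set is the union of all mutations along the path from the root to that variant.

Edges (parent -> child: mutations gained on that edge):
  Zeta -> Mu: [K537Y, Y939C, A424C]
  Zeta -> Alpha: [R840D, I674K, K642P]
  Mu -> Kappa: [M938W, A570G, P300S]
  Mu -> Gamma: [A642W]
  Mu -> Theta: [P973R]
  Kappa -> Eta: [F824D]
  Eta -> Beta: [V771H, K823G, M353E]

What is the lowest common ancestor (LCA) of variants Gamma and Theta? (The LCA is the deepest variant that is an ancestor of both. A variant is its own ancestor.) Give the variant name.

Path from root to Gamma: Zeta -> Mu -> Gamma
  ancestors of Gamma: {Zeta, Mu, Gamma}
Path from root to Theta: Zeta -> Mu -> Theta
  ancestors of Theta: {Zeta, Mu, Theta}
Common ancestors: {Zeta, Mu}
Walk up from Theta: Theta (not in ancestors of Gamma), Mu (in ancestors of Gamma), Zeta (in ancestors of Gamma)
Deepest common ancestor (LCA) = Mu

Answer: Mu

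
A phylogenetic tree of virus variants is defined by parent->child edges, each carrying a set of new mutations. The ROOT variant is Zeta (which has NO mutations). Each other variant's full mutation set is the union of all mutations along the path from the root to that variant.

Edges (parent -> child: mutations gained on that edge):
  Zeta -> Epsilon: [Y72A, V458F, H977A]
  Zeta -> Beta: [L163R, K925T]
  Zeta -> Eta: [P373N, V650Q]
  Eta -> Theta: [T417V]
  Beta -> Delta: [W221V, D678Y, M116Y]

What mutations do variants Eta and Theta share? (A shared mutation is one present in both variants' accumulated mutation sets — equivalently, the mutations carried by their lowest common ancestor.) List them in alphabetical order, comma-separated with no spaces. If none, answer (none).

Accumulating mutations along path to Eta:
  At Zeta: gained [] -> total []
  At Eta: gained ['P373N', 'V650Q'] -> total ['P373N', 'V650Q']
Mutations(Eta) = ['P373N', 'V650Q']
Accumulating mutations along path to Theta:
  At Zeta: gained [] -> total []
  At Eta: gained ['P373N', 'V650Q'] -> total ['P373N', 'V650Q']
  At Theta: gained ['T417V'] -> total ['P373N', 'T417V', 'V650Q']
Mutations(Theta) = ['P373N', 'T417V', 'V650Q']
Intersection: ['P373N', 'V650Q'] ∩ ['P373N', 'T417V', 'V650Q'] = ['P373N', 'V650Q']

Answer: P373N,V650Q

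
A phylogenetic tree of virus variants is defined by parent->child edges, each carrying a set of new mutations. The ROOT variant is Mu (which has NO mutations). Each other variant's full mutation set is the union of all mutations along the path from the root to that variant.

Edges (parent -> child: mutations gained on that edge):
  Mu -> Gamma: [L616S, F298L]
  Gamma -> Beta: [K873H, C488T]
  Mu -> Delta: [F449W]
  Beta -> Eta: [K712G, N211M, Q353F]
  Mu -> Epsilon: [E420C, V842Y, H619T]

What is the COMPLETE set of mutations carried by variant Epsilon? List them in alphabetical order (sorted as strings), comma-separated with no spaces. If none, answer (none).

At Mu: gained [] -> total []
At Epsilon: gained ['E420C', 'V842Y', 'H619T'] -> total ['E420C', 'H619T', 'V842Y']

Answer: E420C,H619T,V842Y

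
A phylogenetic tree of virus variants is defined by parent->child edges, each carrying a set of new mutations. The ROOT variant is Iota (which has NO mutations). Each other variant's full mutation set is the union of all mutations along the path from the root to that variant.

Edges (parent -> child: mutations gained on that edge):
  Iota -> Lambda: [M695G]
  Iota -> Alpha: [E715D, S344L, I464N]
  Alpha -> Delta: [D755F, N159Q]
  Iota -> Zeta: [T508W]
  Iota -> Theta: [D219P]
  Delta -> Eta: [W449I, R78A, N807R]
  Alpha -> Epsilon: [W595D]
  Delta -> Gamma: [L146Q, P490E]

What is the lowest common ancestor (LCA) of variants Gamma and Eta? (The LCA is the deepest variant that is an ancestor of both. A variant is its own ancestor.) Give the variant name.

Answer: Delta

Derivation:
Path from root to Gamma: Iota -> Alpha -> Delta -> Gamma
  ancestors of Gamma: {Iota, Alpha, Delta, Gamma}
Path from root to Eta: Iota -> Alpha -> Delta -> Eta
  ancestors of Eta: {Iota, Alpha, Delta, Eta}
Common ancestors: {Iota, Alpha, Delta}
Walk up from Eta: Eta (not in ancestors of Gamma), Delta (in ancestors of Gamma), Alpha (in ancestors of Gamma), Iota (in ancestors of Gamma)
Deepest common ancestor (LCA) = Delta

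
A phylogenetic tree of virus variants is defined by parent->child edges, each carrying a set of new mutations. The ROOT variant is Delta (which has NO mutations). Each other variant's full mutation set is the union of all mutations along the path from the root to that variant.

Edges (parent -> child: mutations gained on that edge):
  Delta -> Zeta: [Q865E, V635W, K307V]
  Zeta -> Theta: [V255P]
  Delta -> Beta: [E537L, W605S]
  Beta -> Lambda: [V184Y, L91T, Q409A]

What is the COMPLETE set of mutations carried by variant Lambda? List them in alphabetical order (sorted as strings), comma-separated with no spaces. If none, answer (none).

At Delta: gained [] -> total []
At Beta: gained ['E537L', 'W605S'] -> total ['E537L', 'W605S']
At Lambda: gained ['V184Y', 'L91T', 'Q409A'] -> total ['E537L', 'L91T', 'Q409A', 'V184Y', 'W605S']

Answer: E537L,L91T,Q409A,V184Y,W605S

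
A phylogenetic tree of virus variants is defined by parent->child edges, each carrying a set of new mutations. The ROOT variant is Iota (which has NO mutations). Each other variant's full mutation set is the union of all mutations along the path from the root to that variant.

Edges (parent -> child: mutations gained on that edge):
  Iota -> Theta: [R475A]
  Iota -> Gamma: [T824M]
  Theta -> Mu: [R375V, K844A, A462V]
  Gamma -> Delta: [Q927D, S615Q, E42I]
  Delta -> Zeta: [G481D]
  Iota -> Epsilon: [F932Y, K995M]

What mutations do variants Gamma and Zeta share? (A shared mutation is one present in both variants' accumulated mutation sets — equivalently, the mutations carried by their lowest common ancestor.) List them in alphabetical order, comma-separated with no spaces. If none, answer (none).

Answer: T824M

Derivation:
Accumulating mutations along path to Gamma:
  At Iota: gained [] -> total []
  At Gamma: gained ['T824M'] -> total ['T824M']
Mutations(Gamma) = ['T824M']
Accumulating mutations along path to Zeta:
  At Iota: gained [] -> total []
  At Gamma: gained ['T824M'] -> total ['T824M']
  At Delta: gained ['Q927D', 'S615Q', 'E42I'] -> total ['E42I', 'Q927D', 'S615Q', 'T824M']
  At Zeta: gained ['G481D'] -> total ['E42I', 'G481D', 'Q927D', 'S615Q', 'T824M']
Mutations(Zeta) = ['E42I', 'G481D', 'Q927D', 'S615Q', 'T824M']
Intersection: ['T824M'] ∩ ['E42I', 'G481D', 'Q927D', 'S615Q', 'T824M'] = ['T824M']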